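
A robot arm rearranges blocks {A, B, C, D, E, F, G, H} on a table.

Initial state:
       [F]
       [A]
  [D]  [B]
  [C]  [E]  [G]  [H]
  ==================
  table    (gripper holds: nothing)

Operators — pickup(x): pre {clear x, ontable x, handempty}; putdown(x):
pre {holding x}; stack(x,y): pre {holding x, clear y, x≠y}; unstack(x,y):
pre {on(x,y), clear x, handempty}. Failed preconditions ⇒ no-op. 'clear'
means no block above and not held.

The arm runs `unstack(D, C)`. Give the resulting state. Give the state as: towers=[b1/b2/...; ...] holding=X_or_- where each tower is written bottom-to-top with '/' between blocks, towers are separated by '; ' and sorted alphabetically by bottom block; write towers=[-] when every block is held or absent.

before: towers=[C/D; E/B/A/F; G; H] holding=-
pre[unstack(D, C)]: on(D,C) ok, clear(D) ok, handempty ok
all met → apply unstack(D, C)
after:  towers=[C; E/B/A/F; G; H] holding=D

towers=[C; E/B/A/F; G; H] holding=D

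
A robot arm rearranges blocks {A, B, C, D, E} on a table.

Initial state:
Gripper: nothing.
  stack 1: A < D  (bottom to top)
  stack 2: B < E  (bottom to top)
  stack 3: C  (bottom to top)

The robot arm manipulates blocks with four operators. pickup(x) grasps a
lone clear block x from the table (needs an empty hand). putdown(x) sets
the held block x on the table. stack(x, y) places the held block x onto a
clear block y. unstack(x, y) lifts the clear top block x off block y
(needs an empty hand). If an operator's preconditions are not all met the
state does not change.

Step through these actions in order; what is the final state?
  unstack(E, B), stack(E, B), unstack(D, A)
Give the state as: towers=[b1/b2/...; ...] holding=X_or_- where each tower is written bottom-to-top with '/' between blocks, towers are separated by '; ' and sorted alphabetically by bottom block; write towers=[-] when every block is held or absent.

step 1 (unstack(E, B)): towers=[A/D; B; C] holding=E
step 2 (stack(E, B)): towers=[A/D; B/E; C] holding=-
step 3 (unstack(D, A)): towers=[A; B/E; C] holding=D

towers=[A; B/E; C] holding=D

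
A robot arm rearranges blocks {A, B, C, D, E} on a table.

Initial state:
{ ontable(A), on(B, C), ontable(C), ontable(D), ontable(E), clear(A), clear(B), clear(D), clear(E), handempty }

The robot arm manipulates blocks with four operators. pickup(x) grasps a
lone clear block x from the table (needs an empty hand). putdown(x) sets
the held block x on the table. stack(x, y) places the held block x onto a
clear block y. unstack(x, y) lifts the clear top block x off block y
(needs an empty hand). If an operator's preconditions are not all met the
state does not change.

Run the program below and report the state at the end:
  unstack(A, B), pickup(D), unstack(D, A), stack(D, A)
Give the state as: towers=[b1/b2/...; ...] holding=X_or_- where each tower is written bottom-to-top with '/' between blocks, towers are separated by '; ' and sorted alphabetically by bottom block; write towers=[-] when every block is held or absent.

step 1 (unstack(A, B)) [no-op]: towers=[A; C/B; D; E] holding=-
step 2 (pickup(D)): towers=[A; C/B; E] holding=D
step 3 (unstack(D, A)) [no-op]: towers=[A; C/B; E] holding=D
step 4 (stack(D, A)): towers=[A/D; C/B; E] holding=-

towers=[A/D; C/B; E] holding=-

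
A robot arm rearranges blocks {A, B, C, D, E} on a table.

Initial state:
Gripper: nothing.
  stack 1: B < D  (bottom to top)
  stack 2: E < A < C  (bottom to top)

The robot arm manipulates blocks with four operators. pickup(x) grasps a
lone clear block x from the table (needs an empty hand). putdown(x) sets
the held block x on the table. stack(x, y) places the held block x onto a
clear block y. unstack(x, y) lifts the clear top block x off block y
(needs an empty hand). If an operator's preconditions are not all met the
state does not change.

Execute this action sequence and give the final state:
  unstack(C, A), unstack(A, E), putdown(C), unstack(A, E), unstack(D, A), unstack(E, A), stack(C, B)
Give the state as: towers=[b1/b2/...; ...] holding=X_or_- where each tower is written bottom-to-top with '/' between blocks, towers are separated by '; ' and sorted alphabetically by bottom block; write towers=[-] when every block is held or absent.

step 1 (unstack(C, A)): towers=[B/D; E/A] holding=C
step 2 (unstack(A, E)) [no-op]: towers=[B/D; E/A] holding=C
step 3 (putdown(C)): towers=[B/D; C; E/A] holding=-
step 4 (unstack(A, E)): towers=[B/D; C; E] holding=A
step 5 (unstack(D, A)) [no-op]: towers=[B/D; C; E] holding=A
step 6 (unstack(E, A)) [no-op]: towers=[B/D; C; E] holding=A
step 7 (stack(C, B)) [no-op]: towers=[B/D; C; E] holding=A

towers=[B/D; C; E] holding=A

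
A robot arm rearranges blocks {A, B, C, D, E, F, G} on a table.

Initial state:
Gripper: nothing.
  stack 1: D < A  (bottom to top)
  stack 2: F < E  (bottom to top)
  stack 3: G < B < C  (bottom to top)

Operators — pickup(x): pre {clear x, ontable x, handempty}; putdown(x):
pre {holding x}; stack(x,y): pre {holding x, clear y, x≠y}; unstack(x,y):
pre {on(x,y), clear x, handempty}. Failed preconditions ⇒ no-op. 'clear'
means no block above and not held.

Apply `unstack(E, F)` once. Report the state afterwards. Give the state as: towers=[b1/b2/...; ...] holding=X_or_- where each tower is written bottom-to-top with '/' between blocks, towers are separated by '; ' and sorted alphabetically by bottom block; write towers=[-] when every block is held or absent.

before: towers=[D/A; F/E; G/B/C] holding=-
pre[unstack(E, F)]: on(E,F) yes, clear(E) yes, handempty yes
all met → apply unstack(E, F)
after:  towers=[D/A; F; G/B/C] holding=E

towers=[D/A; F; G/B/C] holding=E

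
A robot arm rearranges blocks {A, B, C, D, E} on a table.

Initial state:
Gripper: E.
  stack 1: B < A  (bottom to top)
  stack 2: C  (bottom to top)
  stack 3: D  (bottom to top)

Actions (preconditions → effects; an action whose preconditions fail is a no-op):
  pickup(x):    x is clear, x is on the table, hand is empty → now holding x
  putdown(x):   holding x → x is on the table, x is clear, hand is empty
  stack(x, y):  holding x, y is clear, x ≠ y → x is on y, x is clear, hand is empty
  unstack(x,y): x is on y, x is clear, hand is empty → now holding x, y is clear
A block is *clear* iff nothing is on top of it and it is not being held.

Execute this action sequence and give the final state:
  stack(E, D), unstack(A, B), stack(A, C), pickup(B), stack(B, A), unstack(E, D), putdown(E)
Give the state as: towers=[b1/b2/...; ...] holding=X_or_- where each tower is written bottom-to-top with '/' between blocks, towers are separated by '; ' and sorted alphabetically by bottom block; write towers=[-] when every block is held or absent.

towers=[C/A/B; D; E] holding=-

step 1 (stack(E, D)): towers=[B/A; C; D/E] holding=-
step 2 (unstack(A, B)): towers=[B; C; D/E] holding=A
step 3 (stack(A, C)): towers=[B; C/A; D/E] holding=-
step 4 (pickup(B)): towers=[C/A; D/E] holding=B
step 5 (stack(B, A)): towers=[C/A/B; D/E] holding=-
step 6 (unstack(E, D)): towers=[C/A/B; D] holding=E
step 7 (putdown(E)): towers=[C/A/B; D; E] holding=-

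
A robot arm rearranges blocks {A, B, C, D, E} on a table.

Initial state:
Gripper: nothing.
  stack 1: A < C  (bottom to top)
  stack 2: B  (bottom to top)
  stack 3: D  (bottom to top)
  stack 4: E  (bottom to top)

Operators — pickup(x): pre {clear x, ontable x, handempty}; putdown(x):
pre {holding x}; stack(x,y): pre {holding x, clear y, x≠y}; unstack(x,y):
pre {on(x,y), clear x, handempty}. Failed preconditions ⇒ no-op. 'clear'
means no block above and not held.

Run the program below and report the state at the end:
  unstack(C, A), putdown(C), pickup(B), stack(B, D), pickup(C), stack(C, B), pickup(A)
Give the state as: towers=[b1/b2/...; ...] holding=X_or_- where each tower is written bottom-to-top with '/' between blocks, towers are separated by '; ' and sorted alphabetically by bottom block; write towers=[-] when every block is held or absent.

step 1 (unstack(C, A)): towers=[A; B; D; E] holding=C
step 2 (putdown(C)): towers=[A; B; C; D; E] holding=-
step 3 (pickup(B)): towers=[A; C; D; E] holding=B
step 4 (stack(B, D)): towers=[A; C; D/B; E] holding=-
step 5 (pickup(C)): towers=[A; D/B; E] holding=C
step 6 (stack(C, B)): towers=[A; D/B/C; E] holding=-
step 7 (pickup(A)): towers=[D/B/C; E] holding=A

towers=[D/B/C; E] holding=A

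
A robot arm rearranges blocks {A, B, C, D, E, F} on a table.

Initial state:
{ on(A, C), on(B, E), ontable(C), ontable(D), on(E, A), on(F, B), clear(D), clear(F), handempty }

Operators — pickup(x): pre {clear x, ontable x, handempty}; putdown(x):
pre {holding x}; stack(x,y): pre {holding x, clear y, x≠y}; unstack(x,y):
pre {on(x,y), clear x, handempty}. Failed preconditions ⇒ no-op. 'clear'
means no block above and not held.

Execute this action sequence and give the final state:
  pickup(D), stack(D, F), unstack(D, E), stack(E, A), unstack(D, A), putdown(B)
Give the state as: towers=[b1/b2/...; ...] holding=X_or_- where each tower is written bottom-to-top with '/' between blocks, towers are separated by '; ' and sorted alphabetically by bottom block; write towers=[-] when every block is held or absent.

towers=[C/A/E/B/F/D] holding=-

step 1 (pickup(D)): towers=[C/A/E/B/F] holding=D
step 2 (stack(D, F)): towers=[C/A/E/B/F/D] holding=-
step 3 (unstack(D, E)) [no-op]: towers=[C/A/E/B/F/D] holding=-
step 4 (stack(E, A)) [no-op]: towers=[C/A/E/B/F/D] holding=-
step 5 (unstack(D, A)) [no-op]: towers=[C/A/E/B/F/D] holding=-
step 6 (putdown(B)) [no-op]: towers=[C/A/E/B/F/D] holding=-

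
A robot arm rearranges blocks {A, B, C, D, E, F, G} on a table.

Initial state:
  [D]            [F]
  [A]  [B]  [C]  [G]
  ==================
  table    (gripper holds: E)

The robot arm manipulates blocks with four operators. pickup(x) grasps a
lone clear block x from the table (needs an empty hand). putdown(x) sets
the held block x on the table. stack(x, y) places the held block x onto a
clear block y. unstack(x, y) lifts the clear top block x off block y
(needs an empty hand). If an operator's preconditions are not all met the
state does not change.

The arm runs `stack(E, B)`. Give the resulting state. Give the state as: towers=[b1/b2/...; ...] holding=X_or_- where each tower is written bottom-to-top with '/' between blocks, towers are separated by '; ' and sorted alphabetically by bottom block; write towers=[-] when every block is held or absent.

towers=[A/D; B/E; C; G/F] holding=-

before: towers=[A/D; B; C; G/F] holding=E
pre[stack(E, B)]: holding(E) ✓, clear(B) ✓, E≠B ✓
all met → apply stack(E, B)
after:  towers=[A/D; B/E; C; G/F] holding=-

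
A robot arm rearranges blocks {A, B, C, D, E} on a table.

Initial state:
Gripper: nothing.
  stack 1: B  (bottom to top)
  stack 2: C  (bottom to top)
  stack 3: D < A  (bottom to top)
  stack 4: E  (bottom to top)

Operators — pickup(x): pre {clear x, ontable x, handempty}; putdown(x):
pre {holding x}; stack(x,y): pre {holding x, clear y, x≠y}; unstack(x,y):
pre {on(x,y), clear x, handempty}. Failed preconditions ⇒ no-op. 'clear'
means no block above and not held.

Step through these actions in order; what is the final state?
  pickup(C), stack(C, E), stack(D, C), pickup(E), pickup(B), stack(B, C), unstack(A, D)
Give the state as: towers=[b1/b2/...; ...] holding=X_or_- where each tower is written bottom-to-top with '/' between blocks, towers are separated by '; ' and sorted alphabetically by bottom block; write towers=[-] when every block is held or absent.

step 1 (pickup(C)): towers=[B; D/A; E] holding=C
step 2 (stack(C, E)): towers=[B; D/A; E/C] holding=-
step 3 (stack(D, C)) [no-op]: towers=[B; D/A; E/C] holding=-
step 4 (pickup(E)) [no-op]: towers=[B; D/A; E/C] holding=-
step 5 (pickup(B)): towers=[D/A; E/C] holding=B
step 6 (stack(B, C)): towers=[D/A; E/C/B] holding=-
step 7 (unstack(A, D)): towers=[D; E/C/B] holding=A

towers=[D; E/C/B] holding=A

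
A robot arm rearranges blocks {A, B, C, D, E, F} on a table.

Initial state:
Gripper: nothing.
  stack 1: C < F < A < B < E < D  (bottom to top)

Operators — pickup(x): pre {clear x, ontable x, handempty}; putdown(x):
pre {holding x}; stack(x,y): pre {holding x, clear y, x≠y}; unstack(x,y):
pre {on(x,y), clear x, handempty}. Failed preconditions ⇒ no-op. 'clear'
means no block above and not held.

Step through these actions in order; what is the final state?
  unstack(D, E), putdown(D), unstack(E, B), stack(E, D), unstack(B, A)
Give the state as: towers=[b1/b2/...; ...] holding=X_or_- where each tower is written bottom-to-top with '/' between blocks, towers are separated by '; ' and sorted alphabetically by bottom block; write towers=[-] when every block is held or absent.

step 1 (unstack(D, E)): towers=[C/F/A/B/E] holding=D
step 2 (putdown(D)): towers=[C/F/A/B/E; D] holding=-
step 3 (unstack(E, B)): towers=[C/F/A/B; D] holding=E
step 4 (stack(E, D)): towers=[C/F/A/B; D/E] holding=-
step 5 (unstack(B, A)): towers=[C/F/A; D/E] holding=B

towers=[C/F/A; D/E] holding=B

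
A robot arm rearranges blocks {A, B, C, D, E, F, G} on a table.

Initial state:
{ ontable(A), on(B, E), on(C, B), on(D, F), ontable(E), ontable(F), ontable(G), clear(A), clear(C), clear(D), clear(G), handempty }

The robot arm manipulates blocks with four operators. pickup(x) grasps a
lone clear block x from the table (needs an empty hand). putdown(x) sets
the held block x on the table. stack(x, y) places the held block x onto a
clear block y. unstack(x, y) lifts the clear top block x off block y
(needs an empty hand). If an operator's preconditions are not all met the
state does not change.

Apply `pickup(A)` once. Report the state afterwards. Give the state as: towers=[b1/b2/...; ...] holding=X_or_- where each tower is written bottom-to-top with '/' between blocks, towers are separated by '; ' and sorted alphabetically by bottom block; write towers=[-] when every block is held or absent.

towers=[E/B/C; F/D; G] holding=A

before: towers=[A; E/B/C; F/D; G] holding=-
pre[pickup(A)]: clear(A) ✓, ontable(A) ✓, handempty ✓
all met → apply pickup(A)
after:  towers=[E/B/C; F/D; G] holding=A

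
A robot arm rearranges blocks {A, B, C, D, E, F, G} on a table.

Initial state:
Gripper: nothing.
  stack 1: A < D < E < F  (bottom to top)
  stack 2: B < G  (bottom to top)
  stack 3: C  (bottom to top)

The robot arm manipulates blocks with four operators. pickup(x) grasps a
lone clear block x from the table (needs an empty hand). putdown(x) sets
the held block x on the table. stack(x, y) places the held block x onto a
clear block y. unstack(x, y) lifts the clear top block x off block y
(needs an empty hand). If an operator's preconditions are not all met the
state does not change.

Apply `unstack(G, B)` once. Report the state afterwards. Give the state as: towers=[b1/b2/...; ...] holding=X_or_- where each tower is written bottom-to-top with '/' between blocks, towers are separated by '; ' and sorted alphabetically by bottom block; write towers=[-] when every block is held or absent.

before: towers=[A/D/E/F; B/G; C] holding=-
pre[unstack(G, B)]: on(G,B) yes, clear(G) yes, handempty yes
all met → apply unstack(G, B)
after:  towers=[A/D/E/F; B; C] holding=G

towers=[A/D/E/F; B; C] holding=G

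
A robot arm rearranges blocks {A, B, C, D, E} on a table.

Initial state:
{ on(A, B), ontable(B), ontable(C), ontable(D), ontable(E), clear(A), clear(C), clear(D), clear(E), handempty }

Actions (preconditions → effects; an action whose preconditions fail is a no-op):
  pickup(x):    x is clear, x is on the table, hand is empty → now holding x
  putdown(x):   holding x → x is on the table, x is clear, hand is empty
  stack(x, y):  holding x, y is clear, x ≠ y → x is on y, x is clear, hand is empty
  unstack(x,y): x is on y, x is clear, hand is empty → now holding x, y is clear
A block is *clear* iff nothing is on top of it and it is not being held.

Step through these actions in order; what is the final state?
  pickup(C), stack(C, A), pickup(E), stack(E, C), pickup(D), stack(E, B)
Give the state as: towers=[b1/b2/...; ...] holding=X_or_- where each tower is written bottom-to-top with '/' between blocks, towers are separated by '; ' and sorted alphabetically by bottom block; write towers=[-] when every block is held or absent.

step 1 (pickup(C)): towers=[B/A; D; E] holding=C
step 2 (stack(C, A)): towers=[B/A/C; D; E] holding=-
step 3 (pickup(E)): towers=[B/A/C; D] holding=E
step 4 (stack(E, C)): towers=[B/A/C/E; D] holding=-
step 5 (pickup(D)): towers=[B/A/C/E] holding=D
step 6 (stack(E, B)) [no-op]: towers=[B/A/C/E] holding=D

towers=[B/A/C/E] holding=D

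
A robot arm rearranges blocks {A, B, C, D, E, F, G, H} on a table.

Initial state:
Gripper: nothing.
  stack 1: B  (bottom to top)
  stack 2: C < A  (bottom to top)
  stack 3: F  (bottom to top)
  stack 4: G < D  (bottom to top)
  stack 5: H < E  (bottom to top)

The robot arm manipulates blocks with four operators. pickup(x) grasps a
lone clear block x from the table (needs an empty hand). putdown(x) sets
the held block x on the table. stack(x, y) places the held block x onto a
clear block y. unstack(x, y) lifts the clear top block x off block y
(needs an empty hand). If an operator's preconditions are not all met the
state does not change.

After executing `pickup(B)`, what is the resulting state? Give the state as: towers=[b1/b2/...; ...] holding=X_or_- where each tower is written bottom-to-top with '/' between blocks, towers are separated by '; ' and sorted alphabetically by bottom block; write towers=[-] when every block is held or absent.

towers=[C/A; F; G/D; H/E] holding=B

before: towers=[B; C/A; F; G/D; H/E] holding=-
pre[pickup(B)]: clear(B) ok, ontable(B) ok, handempty ok
all met → apply pickup(B)
after:  towers=[C/A; F; G/D; H/E] holding=B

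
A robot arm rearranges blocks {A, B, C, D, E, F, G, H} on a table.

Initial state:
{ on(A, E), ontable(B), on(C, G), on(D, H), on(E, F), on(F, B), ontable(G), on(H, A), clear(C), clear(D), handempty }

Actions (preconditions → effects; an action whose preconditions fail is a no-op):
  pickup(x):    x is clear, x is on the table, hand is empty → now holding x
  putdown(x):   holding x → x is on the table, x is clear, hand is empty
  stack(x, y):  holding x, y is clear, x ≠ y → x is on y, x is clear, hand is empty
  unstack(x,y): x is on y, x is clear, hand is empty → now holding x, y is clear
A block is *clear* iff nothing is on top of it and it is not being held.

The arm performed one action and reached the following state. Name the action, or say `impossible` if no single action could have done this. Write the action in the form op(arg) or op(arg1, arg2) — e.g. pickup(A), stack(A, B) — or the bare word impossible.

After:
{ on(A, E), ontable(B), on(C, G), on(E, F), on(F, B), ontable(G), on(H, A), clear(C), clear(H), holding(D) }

unstack(D, H)

target: towers=[B/F/E/A/H; G/C] holding=D
     unstack(D, H) → towers=[B/F/E/A/H; G/C] holding=D  ← match
     unstack(C, G) → towers=[B/F/E/A/H/D; G] holding=C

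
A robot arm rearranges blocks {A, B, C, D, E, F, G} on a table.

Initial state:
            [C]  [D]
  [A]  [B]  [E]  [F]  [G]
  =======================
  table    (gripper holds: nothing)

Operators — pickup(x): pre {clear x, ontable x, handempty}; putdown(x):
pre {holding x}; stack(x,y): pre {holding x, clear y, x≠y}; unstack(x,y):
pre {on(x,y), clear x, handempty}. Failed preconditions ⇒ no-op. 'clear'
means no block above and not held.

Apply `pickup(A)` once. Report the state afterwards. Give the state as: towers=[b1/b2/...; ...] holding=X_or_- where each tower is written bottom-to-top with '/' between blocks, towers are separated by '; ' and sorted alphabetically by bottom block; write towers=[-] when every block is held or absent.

towers=[B; E/C; F/D; G] holding=A

before: towers=[A; B; E/C; F/D; G] holding=-
pre[pickup(A)]: clear(A) ok, ontable(A) ok, handempty ok
all met → apply pickup(A)
after:  towers=[B; E/C; F/D; G] holding=A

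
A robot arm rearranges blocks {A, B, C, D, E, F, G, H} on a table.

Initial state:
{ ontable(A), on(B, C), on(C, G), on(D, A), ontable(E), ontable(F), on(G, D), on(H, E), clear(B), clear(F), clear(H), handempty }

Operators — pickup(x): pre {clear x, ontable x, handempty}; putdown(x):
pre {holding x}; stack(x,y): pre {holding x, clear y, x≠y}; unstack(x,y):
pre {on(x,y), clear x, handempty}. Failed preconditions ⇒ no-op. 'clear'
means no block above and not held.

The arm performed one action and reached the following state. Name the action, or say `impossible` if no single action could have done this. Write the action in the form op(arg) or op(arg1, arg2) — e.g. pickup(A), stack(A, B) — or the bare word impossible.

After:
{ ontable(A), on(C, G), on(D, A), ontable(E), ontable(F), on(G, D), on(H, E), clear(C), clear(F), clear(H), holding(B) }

target: towers=[A/D/G/C; E/H; F] holding=B
     unstack(H, E) → towers=[A/D/G/C/B; E; F] holding=H
     unstack(B, C) → towers=[A/D/G/C; E/H; F] holding=B  ← match
         pickup(F) → towers=[A/D/G/C/B; E/H] holding=F

unstack(B, C)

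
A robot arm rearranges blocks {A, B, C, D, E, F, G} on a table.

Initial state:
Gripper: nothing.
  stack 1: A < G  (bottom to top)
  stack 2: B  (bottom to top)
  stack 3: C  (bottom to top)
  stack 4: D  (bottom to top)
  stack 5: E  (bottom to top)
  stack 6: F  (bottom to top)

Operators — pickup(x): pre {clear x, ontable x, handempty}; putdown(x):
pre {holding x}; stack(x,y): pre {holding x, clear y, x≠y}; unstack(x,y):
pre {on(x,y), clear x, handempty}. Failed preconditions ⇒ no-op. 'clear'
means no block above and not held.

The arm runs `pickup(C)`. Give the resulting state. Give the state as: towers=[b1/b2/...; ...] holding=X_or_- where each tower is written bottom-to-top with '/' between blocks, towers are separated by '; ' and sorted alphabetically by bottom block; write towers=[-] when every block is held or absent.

towers=[A/G; B; D; E; F] holding=C

before: towers=[A/G; B; C; D; E; F] holding=-
pre[pickup(C)]: clear(C) yes, ontable(C) yes, handempty yes
all met → apply pickup(C)
after:  towers=[A/G; B; D; E; F] holding=C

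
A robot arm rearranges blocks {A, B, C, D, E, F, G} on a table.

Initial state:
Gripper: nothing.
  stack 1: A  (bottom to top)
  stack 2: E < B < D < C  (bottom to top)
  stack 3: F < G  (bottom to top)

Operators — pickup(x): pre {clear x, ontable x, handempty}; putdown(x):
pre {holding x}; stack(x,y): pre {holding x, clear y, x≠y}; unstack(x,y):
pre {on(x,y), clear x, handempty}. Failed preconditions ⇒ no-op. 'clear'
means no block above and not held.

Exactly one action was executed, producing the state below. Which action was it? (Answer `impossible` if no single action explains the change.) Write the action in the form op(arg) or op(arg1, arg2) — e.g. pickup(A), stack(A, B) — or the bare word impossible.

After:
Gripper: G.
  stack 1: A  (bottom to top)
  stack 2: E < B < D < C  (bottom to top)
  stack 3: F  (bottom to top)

unstack(G, F)

target: towers=[A; E/B/D/C; F] holding=G
     unstack(G, F) → towers=[A; E/B/D/C; F] holding=G  ← match
         pickup(A) → towers=[E/B/D/C; F/G] holding=A
     unstack(C, D) → towers=[A; E/B/D; F/G] holding=C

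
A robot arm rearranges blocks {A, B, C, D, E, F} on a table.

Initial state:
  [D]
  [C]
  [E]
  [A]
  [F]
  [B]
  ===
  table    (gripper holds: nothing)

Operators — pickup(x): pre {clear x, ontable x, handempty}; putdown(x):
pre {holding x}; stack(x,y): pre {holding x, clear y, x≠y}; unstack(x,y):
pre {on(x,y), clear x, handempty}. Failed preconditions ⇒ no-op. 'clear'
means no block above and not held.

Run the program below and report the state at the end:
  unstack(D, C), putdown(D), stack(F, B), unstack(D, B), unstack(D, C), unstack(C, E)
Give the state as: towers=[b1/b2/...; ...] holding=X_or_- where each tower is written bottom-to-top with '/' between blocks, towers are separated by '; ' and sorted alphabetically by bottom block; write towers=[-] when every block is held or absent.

towers=[B/F/A/E; D] holding=C

step 1 (unstack(D, C)): towers=[B/F/A/E/C] holding=D
step 2 (putdown(D)): towers=[B/F/A/E/C; D] holding=-
step 3 (stack(F, B)) [no-op]: towers=[B/F/A/E/C; D] holding=-
step 4 (unstack(D, B)) [no-op]: towers=[B/F/A/E/C; D] holding=-
step 5 (unstack(D, C)) [no-op]: towers=[B/F/A/E/C; D] holding=-
step 6 (unstack(C, E)): towers=[B/F/A/E; D] holding=C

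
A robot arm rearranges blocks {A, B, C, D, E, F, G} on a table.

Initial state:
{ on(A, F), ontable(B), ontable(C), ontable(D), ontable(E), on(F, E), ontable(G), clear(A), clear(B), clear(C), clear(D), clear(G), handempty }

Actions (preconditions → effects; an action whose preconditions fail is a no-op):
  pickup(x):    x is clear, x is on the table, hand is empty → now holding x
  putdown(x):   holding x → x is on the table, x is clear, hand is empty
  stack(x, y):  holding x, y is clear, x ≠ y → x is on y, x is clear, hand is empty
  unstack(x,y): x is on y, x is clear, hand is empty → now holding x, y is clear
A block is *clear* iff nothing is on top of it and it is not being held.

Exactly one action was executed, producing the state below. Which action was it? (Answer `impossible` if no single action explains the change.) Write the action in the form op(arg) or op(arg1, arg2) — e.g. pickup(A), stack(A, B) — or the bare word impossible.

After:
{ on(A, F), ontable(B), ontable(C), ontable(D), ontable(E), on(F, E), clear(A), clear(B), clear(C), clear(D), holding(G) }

pickup(G)

target: towers=[B; C; D; E/F/A] holding=G
         pickup(B) → towers=[C; D; E/F/A; G] holding=B
         pickup(G) → towers=[B; C; D; E/F/A] holding=G  ← match
         pickup(D) → towers=[B; C; E/F/A; G] holding=D
     unstack(A, F) → towers=[B; C; D; E/F; G] holding=A
         pickup(C) → towers=[B; D; E/F/A; G] holding=C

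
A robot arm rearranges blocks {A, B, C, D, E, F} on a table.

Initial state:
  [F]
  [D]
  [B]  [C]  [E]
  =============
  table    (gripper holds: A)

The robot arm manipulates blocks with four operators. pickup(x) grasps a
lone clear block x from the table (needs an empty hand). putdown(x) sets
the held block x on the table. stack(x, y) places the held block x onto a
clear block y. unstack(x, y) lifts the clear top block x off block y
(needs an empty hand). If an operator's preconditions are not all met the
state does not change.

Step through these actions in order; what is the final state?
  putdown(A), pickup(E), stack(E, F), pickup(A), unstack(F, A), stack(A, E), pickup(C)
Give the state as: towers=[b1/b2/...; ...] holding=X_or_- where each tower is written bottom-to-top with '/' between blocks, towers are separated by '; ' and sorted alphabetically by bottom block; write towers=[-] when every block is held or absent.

towers=[B/D/F/E/A] holding=C

step 1 (putdown(A)): towers=[A; B/D/F; C; E] holding=-
step 2 (pickup(E)): towers=[A; B/D/F; C] holding=E
step 3 (stack(E, F)): towers=[A; B/D/F/E; C] holding=-
step 4 (pickup(A)): towers=[B/D/F/E; C] holding=A
step 5 (unstack(F, A)) [no-op]: towers=[B/D/F/E; C] holding=A
step 6 (stack(A, E)): towers=[B/D/F/E/A; C] holding=-
step 7 (pickup(C)): towers=[B/D/F/E/A] holding=C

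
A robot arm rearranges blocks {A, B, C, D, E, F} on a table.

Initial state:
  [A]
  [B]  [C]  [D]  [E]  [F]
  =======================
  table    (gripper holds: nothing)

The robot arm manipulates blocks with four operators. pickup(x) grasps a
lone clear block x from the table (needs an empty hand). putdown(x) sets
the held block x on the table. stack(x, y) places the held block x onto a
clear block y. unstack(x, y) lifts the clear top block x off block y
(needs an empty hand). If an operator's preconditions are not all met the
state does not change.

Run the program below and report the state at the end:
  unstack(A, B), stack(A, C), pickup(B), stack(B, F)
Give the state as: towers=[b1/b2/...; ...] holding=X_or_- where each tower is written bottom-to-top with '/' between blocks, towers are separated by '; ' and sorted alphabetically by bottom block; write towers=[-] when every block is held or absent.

step 1 (unstack(A, B)): towers=[B; C; D; E; F] holding=A
step 2 (stack(A, C)): towers=[B; C/A; D; E; F] holding=-
step 3 (pickup(B)): towers=[C/A; D; E; F] holding=B
step 4 (stack(B, F)): towers=[C/A; D; E; F/B] holding=-

towers=[C/A; D; E; F/B] holding=-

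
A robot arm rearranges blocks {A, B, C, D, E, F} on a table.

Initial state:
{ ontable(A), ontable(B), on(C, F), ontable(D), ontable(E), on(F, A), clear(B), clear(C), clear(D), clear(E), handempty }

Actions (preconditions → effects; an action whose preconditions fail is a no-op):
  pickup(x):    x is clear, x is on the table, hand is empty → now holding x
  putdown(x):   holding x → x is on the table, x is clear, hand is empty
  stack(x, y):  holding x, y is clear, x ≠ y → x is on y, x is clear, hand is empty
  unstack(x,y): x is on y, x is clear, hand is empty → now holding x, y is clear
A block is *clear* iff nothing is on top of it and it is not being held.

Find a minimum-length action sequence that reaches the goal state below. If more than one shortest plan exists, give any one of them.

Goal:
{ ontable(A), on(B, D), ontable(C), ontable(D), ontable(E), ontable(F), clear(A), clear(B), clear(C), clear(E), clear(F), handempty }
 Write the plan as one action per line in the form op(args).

pickup(B)
stack(B, D)
unstack(C, F)
putdown(C)
unstack(F, A)
putdown(F)

step 1 (pickup(B)): towers=[A/F/C; D; E] holding=B
step 2 (stack(B, D)): towers=[A/F/C; D/B; E] holding=-
step 3 (unstack(C, F)): towers=[A/F; D/B; E] holding=C
step 4 (putdown(C)): towers=[A/F; C; D/B; E] holding=-
step 5 (unstack(F, A)): towers=[A; C; D/B; E] holding=F
step 6 (putdown(F)): towers=[A; C; D/B; E; F] holding=-
goal check: towers=[A; C; D/B; E; F] holding=- — reached (length 6, optimal by BFS)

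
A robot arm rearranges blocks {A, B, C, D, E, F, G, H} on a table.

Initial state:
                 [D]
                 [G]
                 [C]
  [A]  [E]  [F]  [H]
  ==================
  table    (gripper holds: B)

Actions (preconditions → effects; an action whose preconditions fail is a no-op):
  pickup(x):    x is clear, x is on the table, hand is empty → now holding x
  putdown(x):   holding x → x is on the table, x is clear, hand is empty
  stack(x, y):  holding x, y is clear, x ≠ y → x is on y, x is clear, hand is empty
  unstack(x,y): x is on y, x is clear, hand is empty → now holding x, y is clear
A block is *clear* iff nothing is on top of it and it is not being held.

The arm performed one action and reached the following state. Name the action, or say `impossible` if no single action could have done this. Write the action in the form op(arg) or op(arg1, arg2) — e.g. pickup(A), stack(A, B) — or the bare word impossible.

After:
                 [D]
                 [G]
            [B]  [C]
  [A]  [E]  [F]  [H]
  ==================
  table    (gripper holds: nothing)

stack(B, F)

target: towers=[A; E; F/B; H/C/G/D] holding=-
        putdown(B) → towers=[A; B; E; F; H/C/G/D] holding=-
       stack(B, A) → towers=[A/B; E; F; H/C/G/D] holding=-
       stack(B, E) → towers=[A; E/B; F; H/C/G/D] holding=-
       stack(B, F) → towers=[A; E; F/B; H/C/G/D] holding=-  ← match
       stack(B, D) → towers=[A; E; F; H/C/G/D/B] holding=-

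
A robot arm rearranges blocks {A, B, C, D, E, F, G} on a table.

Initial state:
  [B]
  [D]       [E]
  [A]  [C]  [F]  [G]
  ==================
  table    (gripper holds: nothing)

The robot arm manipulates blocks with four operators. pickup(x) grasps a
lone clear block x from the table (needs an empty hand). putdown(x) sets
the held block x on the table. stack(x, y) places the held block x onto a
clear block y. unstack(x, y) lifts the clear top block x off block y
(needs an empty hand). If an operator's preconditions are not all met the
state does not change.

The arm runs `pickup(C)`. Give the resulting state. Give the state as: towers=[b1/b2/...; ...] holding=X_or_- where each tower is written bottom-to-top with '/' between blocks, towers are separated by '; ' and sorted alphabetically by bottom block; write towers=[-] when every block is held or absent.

towers=[A/D/B; F/E; G] holding=C

before: towers=[A/D/B; C; F/E; G] holding=-
pre[pickup(C)]: clear(C) yes, ontable(C) yes, handempty yes
all met → apply pickup(C)
after:  towers=[A/D/B; F/E; G] holding=C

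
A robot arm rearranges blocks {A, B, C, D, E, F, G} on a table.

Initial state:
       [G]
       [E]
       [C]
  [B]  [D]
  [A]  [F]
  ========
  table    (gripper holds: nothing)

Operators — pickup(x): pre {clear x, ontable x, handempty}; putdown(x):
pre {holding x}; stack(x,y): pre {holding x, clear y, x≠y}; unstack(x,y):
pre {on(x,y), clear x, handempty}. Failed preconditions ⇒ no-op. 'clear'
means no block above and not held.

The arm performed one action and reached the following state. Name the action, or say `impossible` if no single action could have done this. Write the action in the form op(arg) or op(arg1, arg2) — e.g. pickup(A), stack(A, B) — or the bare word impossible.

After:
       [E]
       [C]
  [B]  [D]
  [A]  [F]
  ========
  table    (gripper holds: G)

unstack(G, E)

target: towers=[A/B; F/D/C/E] holding=G
     unstack(B, A) → towers=[A; F/D/C/E/G] holding=B
     unstack(G, E) → towers=[A/B; F/D/C/E] holding=G  ← match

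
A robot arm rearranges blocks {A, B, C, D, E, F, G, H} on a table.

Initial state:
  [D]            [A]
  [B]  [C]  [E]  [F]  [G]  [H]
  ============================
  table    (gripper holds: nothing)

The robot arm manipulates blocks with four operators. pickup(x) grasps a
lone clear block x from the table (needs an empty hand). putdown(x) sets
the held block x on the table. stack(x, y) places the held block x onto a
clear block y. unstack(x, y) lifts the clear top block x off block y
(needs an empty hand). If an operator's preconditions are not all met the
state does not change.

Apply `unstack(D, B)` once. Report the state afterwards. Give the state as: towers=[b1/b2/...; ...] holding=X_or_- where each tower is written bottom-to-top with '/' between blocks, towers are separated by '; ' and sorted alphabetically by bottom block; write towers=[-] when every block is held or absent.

before: towers=[B/D; C; E; F/A; G; H] holding=-
pre[unstack(D, B)]: on(D,B) ok, clear(D) ok, handempty ok
all met → apply unstack(D, B)
after:  towers=[B; C; E; F/A; G; H] holding=D

towers=[B; C; E; F/A; G; H] holding=D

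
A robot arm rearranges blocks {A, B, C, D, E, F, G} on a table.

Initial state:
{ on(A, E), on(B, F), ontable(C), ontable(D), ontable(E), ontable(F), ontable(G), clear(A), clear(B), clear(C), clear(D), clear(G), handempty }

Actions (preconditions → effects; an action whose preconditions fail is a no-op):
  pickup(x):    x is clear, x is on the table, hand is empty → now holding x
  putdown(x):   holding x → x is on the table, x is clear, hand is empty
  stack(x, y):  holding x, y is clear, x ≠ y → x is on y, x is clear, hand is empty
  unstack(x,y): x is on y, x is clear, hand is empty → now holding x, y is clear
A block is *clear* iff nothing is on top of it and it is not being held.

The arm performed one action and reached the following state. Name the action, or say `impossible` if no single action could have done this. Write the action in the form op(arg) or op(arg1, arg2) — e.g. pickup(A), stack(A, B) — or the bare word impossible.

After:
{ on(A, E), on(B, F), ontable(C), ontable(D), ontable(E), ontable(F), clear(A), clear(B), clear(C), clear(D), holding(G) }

pickup(G)

target: towers=[C; D; E/A; F/B] holding=G
     unstack(B, F) → towers=[C; D; E/A; F; G] holding=B
         pickup(G) → towers=[C; D; E/A; F/B] holding=G  ← match
         pickup(D) → towers=[C; E/A; F/B; G] holding=D
     unstack(A, E) → towers=[C; D; E; F/B; G] holding=A
         pickup(C) → towers=[D; E/A; F/B; G] holding=C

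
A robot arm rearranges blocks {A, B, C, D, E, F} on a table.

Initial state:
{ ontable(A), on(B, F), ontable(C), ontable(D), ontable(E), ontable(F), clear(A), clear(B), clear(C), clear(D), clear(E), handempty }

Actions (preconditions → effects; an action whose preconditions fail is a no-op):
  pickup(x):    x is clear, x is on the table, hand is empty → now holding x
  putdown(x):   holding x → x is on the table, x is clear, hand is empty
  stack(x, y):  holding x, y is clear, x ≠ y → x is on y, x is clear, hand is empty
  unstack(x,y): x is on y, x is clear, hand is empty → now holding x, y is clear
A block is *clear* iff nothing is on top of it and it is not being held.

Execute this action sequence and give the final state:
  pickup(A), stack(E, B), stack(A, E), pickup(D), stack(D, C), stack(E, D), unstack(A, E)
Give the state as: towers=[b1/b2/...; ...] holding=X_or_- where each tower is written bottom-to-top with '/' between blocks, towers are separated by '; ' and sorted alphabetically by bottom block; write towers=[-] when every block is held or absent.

step 1 (pickup(A)): towers=[C; D; E; F/B] holding=A
step 2 (stack(E, B)) [no-op]: towers=[C; D; E; F/B] holding=A
step 3 (stack(A, E)): towers=[C; D; E/A; F/B] holding=-
step 4 (pickup(D)): towers=[C; E/A; F/B] holding=D
step 5 (stack(D, C)): towers=[C/D; E/A; F/B] holding=-
step 6 (stack(E, D)) [no-op]: towers=[C/D; E/A; F/B] holding=-
step 7 (unstack(A, E)): towers=[C/D; E; F/B] holding=A

towers=[C/D; E; F/B] holding=A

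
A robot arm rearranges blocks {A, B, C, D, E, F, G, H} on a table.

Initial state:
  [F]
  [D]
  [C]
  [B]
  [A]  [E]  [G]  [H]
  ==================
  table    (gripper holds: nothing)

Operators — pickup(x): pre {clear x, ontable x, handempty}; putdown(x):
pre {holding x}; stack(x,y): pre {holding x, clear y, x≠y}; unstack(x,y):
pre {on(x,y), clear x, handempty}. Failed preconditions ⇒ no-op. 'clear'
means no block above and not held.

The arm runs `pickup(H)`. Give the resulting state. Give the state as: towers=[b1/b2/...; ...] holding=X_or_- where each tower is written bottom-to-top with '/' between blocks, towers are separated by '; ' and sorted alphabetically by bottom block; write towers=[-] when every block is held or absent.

towers=[A/B/C/D/F; E; G] holding=H

before: towers=[A/B/C/D/F; E; G; H] holding=-
pre[pickup(H)]: clear(H) yes, ontable(H) yes, handempty yes
all met → apply pickup(H)
after:  towers=[A/B/C/D/F; E; G] holding=H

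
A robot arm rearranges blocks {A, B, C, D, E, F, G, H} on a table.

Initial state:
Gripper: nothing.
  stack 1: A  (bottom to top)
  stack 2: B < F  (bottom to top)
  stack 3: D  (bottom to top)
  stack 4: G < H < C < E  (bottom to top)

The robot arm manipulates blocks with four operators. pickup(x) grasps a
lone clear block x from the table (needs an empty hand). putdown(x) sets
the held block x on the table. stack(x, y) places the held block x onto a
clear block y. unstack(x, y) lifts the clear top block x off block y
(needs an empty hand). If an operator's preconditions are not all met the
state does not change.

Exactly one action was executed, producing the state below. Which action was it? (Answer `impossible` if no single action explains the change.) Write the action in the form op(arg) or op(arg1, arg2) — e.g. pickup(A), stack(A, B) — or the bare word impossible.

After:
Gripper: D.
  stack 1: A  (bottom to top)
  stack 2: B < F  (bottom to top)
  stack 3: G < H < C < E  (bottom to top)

target: towers=[A; B/F; G/H/C/E] holding=D
         pickup(A) → towers=[B/F; D; G/H/C/E] holding=A
     unstack(E, C) → towers=[A; B/F; D; G/H/C] holding=E
     unstack(F, B) → towers=[A; B; D; G/H/C/E] holding=F
         pickup(D) → towers=[A; B/F; G/H/C/E] holding=D  ← match

pickup(D)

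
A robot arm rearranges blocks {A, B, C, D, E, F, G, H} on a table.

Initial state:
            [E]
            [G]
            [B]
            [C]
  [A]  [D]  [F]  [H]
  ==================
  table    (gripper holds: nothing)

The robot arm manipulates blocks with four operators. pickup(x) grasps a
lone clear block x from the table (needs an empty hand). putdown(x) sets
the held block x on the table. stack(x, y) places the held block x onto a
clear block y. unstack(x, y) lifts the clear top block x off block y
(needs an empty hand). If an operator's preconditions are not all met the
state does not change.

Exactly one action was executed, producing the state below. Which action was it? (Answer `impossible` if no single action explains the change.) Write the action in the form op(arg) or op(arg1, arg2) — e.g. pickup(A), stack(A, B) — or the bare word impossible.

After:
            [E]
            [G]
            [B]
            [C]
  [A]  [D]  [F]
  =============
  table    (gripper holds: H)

pickup(H)

target: towers=[A; D; F/C/B/G/E] holding=H
         pickup(A) → towers=[D; F/C/B/G/E; H] holding=A
     unstack(E, G) → towers=[A; D; F/C/B/G; H] holding=E
         pickup(H) → towers=[A; D; F/C/B/G/E] holding=H  ← match
         pickup(D) → towers=[A; F/C/B/G/E; H] holding=D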